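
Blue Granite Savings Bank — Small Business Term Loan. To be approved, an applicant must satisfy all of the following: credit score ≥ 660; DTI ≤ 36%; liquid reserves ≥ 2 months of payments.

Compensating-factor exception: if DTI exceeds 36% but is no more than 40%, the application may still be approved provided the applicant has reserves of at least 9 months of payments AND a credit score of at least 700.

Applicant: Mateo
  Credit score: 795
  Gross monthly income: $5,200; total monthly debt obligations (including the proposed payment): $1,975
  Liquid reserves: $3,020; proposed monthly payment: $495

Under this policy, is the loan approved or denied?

Denied

Credit score 795 ≥ 660 (meets base)
DTI = 1,975/5,200 = 38% > 36% — standard DTI limit exceeded.
Reserves = 3,020/495 = 6.1 months ≥ 2
DTI 38% is within the 36%–40% exception band; checking compensating factors.
Override check — reserves: 6.1 mo (short of 9); score: 795 (ok).
Override conditions not both satisfied; exception does not apply.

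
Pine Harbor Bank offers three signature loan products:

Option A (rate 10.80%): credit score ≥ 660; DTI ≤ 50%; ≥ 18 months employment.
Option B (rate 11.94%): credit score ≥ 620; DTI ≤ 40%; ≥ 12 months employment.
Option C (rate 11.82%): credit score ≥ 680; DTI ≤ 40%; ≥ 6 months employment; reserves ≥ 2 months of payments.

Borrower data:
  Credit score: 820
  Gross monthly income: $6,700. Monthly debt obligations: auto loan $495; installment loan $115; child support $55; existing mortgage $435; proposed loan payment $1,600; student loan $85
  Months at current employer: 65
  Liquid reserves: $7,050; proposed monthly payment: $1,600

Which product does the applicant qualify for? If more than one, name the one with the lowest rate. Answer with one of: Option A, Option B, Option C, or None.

Total debts = (495 + 115 + 55 + 435 + 1,600 + 85) = 2,785; DTI = 2,785/6,700 = 41.6%.
Reserves = 7,050/1,600 = 4.4 months.
Option A: score 820 ≥ 660; DTI 41.6% ≤ 50%; employment 65 ≥ 18 mo → qualifies.
Option B: score 820 ≥ 620; DTI 41.6% > 40%; employment 65 ≥ 12 mo → does not qualify.
Option C: score 820 ≥ 680; DTI 41.6% > 40%; employment 65 ≥ 6 mo; reserves 4.4 ≥ 2 mo → does not qualify.

Option A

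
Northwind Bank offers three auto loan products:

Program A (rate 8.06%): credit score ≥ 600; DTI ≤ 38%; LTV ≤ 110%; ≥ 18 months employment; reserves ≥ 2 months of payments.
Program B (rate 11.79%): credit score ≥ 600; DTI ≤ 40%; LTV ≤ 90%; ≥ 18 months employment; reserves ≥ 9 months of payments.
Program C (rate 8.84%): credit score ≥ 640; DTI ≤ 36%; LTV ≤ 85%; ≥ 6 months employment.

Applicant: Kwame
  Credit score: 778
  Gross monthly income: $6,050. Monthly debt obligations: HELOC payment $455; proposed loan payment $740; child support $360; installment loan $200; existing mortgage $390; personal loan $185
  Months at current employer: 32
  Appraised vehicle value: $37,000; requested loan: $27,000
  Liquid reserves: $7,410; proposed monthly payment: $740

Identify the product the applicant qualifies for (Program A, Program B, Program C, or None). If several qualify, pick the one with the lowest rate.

Program B

Total debts = (455 + 740 + 360 + 200 + 390 + 185) = 2,330; DTI = 2,330/6,050 = 38.5%.
LTV = 27,000/37,000 = 73%.
Reserves = 7,410/740 = 10.0 months.
Program A: score 778 ≥ 600; DTI 38.5% > 38%; LTV 73% ≤ 110%; employment 32 ≥ 18 mo; reserves 10.0 ≥ 2 mo → does not qualify.
Program B: score 778 ≥ 600; DTI 38.5% ≤ 40%; LTV 73% ≤ 90%; employment 32 ≥ 18 mo; reserves 10.0 ≥ 9 mo → qualifies.
Program C: score 778 ≥ 640; DTI 38.5% > 36%; LTV 73% ≤ 85%; employment 32 ≥ 6 mo → does not qualify.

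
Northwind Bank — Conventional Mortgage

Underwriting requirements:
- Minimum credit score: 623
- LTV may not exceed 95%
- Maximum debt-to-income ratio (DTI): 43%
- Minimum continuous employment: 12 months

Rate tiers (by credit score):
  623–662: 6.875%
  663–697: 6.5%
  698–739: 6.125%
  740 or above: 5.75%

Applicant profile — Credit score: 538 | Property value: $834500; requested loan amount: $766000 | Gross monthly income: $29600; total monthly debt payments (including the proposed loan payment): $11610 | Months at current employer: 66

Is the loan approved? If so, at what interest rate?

Denied

Credit score 538 < 623 (below minimum)
Employment 66 ≥ 12 months
LTV: 766,000 ÷ 834,500 = 91.8%, within 95% cap
DTI: 11,610 ÷ 29,600 = 39.2%, within the 43% cap
Not all requirements met → denied.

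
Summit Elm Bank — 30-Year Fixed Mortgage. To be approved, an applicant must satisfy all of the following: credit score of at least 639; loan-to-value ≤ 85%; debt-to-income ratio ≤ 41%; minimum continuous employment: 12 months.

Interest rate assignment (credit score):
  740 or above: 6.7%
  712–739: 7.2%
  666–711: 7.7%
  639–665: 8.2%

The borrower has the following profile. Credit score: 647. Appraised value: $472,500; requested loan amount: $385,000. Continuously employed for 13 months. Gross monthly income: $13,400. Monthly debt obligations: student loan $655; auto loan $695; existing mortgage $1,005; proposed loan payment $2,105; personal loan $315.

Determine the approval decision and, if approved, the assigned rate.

Credit score 647 ≥ 639 (meets minimum)
LTV = 385,000/472,500 = 81.5% ≤ 85%
Employment 13 ≥ 12 months
Total monthly debts = (655 + 695 + 1,005 + 2,105 + 315) = 4,775. DTI = 4,775/13,400 = 35.6% ≤ 41%
All requirements met. Score 647 falls in the 639–665 tier → 8.2%.

Approved at 8.2%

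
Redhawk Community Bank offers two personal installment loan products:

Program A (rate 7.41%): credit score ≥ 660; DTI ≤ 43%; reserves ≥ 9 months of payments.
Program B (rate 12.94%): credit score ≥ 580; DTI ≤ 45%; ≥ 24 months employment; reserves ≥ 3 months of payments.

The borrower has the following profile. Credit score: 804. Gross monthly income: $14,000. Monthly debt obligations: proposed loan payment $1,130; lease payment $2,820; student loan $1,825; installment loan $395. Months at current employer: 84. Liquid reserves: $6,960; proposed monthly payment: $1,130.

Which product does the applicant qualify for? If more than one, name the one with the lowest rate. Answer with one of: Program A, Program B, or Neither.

Total debts = (1,130 + 2,820 + 1,825 + 395) = 6,170; DTI = 6,170/14,000 = 44.1%.
Reserves = 6,960/1,130 = 6.2 months.
Program A: score 804 ≥ 660; DTI 44.1% > 43%; reserves 6.2 < 9 mo → does not qualify.
Program B: score 804 ≥ 580; DTI 44.1% ≤ 45%; employment 84 ≥ 24 mo; reserves 6.2 ≥ 3 mo → qualifies.

Program B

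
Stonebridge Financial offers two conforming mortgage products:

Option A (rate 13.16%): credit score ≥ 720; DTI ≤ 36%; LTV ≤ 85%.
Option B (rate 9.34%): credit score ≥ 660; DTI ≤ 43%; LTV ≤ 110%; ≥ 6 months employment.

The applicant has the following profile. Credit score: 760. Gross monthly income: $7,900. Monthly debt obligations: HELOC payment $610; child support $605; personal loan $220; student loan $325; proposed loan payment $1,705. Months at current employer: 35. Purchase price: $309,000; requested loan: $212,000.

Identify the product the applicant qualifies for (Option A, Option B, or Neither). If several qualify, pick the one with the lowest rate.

Neither

Total debts = (610 + 605 + 220 + 325 + 1,705) = 3,465; DTI = 3,465/7,900 = 43.9%.
LTV = 212,000/309,000 = 68.6%.
Option A: score 760 ≥ 720; DTI 43.9% > 36%; LTV 68.6% ≤ 85% → does not qualify.
Option B: score 760 ≥ 660; DTI 43.9% > 43%; LTV 68.6% ≤ 110%; employment 35 ≥ 6 mo → does not qualify.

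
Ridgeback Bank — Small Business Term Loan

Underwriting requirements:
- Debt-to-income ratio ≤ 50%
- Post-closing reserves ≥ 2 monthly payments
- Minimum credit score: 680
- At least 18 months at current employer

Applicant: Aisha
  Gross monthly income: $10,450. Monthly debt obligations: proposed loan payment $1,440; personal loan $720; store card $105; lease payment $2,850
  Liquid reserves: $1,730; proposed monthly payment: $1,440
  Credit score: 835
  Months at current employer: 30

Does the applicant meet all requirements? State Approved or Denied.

Denied

Total monthly debts = (1,440 + 720 + 105 + 2,850) = 5,115. DTI: 5,115 ÷ 10,450 = 48.9%, within the 50% cap
Liquid reserves cover 1,730/1,440 = 1.2 months — < 2 required
Credit score 835 ≥ 680 (meets)
Employment 30 ≥ 18 months
Fails on reserves.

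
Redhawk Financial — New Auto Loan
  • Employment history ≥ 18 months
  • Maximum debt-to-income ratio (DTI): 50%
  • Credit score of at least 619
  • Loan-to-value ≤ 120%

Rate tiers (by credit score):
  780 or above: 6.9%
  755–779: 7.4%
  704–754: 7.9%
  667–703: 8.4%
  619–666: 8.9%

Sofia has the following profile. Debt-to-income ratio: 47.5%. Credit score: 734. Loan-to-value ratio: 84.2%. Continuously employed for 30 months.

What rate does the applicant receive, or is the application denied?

Credit score 734 ≥ 619 (meets minimum)
Debt-to-income 47.5% vs 50% cap — pass
LTV 84.2% ≤ 120%
Employment 30 ≥ 18 months
All requirements met. Score 734 falls in the 704–754 tier → 7.9%.

Approved at 7.9%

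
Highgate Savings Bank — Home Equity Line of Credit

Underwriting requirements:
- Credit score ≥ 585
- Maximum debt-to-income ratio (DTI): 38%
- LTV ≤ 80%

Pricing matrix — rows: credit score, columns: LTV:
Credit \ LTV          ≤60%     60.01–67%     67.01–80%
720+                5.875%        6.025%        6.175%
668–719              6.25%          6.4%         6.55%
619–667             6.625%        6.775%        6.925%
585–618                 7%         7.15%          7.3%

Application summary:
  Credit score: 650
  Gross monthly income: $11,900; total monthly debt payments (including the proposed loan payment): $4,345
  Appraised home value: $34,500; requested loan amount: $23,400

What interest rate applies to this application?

Credit score 650 ≥ 585; DTI: 4,345 ÷ 11,900 = 36.5%, within the 38% cap
LTV: 23,400 ÷ 34,500 = 67.8%, within 80% cap
Row: 650 falls in 619–667. Column: 67.8% falls in 67.01–80%. Rate = 6.925%.

6.925%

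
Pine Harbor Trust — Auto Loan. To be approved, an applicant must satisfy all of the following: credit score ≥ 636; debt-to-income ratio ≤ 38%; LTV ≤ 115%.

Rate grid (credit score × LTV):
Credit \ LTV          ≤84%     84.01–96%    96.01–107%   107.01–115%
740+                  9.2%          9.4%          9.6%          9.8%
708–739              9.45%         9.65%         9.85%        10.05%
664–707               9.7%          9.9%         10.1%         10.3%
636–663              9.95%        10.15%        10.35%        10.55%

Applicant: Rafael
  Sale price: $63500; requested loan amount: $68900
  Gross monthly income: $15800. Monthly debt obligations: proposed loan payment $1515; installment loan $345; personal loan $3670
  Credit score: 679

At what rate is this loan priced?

Credit score 679 ≥ 636; Total monthly debts = (1,515 + 345 + 3,670) = 5,530. DTI: 5,530 ÷ 15,800 = 35%, within the 38% cap
LTV: 68,900 ÷ 63,500 = 108.5%, within 115% cap
Credit 679 → row 664–707; LTV 108.5% → column 107.01–115%. Grid cell → 10.3%.

10.3%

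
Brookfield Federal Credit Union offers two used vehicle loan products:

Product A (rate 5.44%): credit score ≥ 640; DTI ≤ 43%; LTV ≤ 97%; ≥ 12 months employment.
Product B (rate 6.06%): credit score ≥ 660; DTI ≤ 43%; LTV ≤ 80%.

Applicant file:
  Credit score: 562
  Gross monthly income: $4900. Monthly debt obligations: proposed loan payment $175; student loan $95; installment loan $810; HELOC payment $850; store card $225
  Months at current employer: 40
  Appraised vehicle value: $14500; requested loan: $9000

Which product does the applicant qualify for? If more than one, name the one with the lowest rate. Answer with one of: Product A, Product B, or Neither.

Total debts = (175 + 95 + 810 + 850 + 225) = 2,155; DTI = 2,155/4,900 = 44%.
LTV = 9,000/14,500 = 62.1%.
Product A: score 562 < 640; DTI 44% > 43%; LTV 62.1% ≤ 97%; employment 40 ≥ 12 mo → does not qualify.
Product B: score 562 < 660; DTI 44% > 43%; LTV 62.1% ≤ 80% → does not qualify.

Neither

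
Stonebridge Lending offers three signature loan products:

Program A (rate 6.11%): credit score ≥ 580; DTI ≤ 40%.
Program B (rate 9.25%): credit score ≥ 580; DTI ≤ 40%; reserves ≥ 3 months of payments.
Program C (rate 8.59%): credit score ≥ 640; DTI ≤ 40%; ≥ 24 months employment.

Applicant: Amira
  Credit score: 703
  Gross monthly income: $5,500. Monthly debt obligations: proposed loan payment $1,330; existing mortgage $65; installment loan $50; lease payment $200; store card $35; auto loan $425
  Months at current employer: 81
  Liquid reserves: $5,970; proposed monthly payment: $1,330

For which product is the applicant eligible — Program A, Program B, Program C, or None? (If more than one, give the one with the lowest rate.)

Total debts = (1,330 + 65 + 50 + 200 + 35 + 425) = 2,105; DTI = 2,105/5,500 = 38.3%.
Reserves = 5,970/1,330 = 4.5 months.
Program A: score 703 ≥ 580; DTI 38.3% ≤ 40% → qualifies.
Program B: score 703 ≥ 580; DTI 38.3% ≤ 40%; reserves 4.5 ≥ 3 mo → qualifies.
Program C: score 703 ≥ 640; DTI 38.3% ≤ 40%; employment 81 ≥ 24 mo → qualifies.
Qualifying: Program A, Program B, Program C. Lowest rate is 6.11% → Program A.

Program A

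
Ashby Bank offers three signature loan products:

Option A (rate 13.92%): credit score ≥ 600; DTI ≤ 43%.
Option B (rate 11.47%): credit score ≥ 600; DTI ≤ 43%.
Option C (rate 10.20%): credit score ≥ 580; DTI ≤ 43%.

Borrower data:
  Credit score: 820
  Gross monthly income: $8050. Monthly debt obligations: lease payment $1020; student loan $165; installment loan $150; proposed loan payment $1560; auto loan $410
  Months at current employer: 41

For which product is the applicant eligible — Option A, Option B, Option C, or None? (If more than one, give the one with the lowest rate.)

Option C

Total debts = (1,020 + 165 + 150 + 1,560 + 410) = 3,305; DTI = 3,305/8,050 = 41.1%.
Option A: score 820 ≥ 600; DTI 41.1% ≤ 43% → qualifies.
Option B: score 820 ≥ 600; DTI 41.1% ≤ 43% → qualifies.
Option C: score 820 ≥ 580; DTI 41.1% ≤ 43% → qualifies.
Qualifying: Option A, Option B, Option C. Lowest rate is 10.20% → Option C.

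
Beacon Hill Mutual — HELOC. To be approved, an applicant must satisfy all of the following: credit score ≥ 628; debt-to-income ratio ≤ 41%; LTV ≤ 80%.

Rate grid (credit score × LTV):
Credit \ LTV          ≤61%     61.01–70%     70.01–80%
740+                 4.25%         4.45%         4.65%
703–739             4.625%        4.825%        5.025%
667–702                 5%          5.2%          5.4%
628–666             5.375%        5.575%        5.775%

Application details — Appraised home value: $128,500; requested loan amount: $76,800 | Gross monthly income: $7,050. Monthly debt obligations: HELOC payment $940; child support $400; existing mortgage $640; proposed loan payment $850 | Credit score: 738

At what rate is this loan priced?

Credit score 738 ≥ 628; Total monthly debts = (940 + 400 + 640 + 850) = 2,830. DTI = 2,830/7,050 = 40.1% ≤ 41%
Loan-to-value = 76,800/128,500 = 59.8% — pass (80% max)
Score 738 is in the 703–739 band; LTV 59.8% is in the ≤61% band → 4.625%.

4.625%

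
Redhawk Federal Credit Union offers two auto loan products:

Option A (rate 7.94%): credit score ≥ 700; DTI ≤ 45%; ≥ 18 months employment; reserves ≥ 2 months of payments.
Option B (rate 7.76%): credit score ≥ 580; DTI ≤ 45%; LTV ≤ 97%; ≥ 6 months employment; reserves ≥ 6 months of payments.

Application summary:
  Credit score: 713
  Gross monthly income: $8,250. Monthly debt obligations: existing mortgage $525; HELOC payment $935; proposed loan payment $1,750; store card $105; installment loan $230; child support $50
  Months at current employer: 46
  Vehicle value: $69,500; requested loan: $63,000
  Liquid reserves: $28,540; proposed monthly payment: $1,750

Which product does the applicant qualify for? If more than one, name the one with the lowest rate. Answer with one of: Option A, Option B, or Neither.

Total debts = (525 + 935 + 1,750 + 105 + 230 + 50) = 3,595; DTI = 3,595/8,250 = 43.6%.
LTV = 63,000/69,500 = 90.6%.
Reserves = 28,540/1,750 = 16.3 months.
Option A: score 713 ≥ 700; DTI 43.6% ≤ 45%; employment 46 ≥ 18 mo; reserves 16.3 ≥ 2 mo → qualifies.
Option B: score 713 ≥ 580; DTI 43.6% ≤ 45%; LTV 90.6% ≤ 97%; employment 46 ≥ 6 mo; reserves 16.3 ≥ 6 mo → qualifies.
Qualifying: Option A, Option B. Lowest rate is 7.76% → Option B.

Option B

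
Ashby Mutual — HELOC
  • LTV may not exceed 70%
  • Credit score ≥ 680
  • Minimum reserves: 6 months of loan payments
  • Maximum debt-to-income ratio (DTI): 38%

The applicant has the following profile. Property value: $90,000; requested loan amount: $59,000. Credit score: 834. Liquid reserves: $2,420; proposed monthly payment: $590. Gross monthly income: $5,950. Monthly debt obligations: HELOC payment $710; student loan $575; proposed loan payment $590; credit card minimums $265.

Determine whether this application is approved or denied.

Loan-to-value = 59,000/90,000 = 65.6% — pass (70% max)
Credit score 834 ≥ 680 (meets)
Reserves = 2,420/590 = 4.1 months < 6
Total monthly debts = (710 + 575 + 590 + 265) = 2,140. DTI: 2,140 ÷ 5,950 = 36%, within the 38% cap
Fails on reserves.

Denied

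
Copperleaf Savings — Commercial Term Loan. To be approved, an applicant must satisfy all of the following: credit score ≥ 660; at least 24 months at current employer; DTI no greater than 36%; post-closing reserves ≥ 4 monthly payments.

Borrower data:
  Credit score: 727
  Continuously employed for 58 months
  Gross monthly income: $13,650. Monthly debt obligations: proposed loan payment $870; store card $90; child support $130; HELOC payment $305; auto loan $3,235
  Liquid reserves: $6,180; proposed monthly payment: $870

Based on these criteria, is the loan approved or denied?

Credit score 727 ≥ 660 (meets)
Employment 58 ≥ 24 months
Total monthly debts = (870 + 90 + 130 + 305 + 3,235) = 4,630. DTI = 4,630/13,650 = 33.9% ≤ 36%
Reserves = 6,180/870 = 7.1 months ≥ 4
All criteria satisfied.

Approved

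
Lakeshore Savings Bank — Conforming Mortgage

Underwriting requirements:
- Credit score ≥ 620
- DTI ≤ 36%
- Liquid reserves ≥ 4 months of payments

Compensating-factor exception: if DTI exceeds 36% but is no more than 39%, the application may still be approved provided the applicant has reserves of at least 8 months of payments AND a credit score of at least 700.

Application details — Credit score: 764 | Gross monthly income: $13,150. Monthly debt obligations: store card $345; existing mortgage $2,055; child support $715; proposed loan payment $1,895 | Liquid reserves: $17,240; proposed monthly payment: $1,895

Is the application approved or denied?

Credit score 764 ≥ 620 (meets base)
Total debts = (345 + 2,055 + 715 + 1,895) = 5,010. DTI = 5,010/13,150 = 38.1% > 36% — standard DTI limit exceeded.
Liquid reserves cover 17,240/1,895 = 9.1 months — ≥ 4 required
DTI 38.1% is within the 36%–39% exception band; checking compensating factors.
Reserves 9.1 ≥ 8 months; credit score 764 ≥ 700.
Both override conditions satisfied; DTI exception granted.

Approved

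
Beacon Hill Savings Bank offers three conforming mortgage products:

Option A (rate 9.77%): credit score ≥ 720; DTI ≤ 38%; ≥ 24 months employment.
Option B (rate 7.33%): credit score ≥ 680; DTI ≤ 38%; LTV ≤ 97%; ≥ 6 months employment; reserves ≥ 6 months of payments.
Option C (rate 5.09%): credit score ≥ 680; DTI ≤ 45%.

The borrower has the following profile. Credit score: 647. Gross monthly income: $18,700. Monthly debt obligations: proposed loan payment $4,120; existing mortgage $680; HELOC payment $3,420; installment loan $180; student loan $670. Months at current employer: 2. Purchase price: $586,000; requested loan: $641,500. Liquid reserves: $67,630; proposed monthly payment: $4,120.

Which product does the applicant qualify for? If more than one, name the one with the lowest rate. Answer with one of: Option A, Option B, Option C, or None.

Total debts = (4,120 + 680 + 3,420 + 180 + 670) = 9,070; DTI = 9,070/18,700 = 48.5%.
LTV = 641,500/586,000 = 109.5%.
Reserves = 67,630/4,120 = 16.4 months.
Option A: score 647 < 720; DTI 48.5% > 38%; employment 2 < 24 mo → does not qualify.
Option B: score 647 < 680; DTI 48.5% > 38%; LTV 109.5% > 97%; employment 2 < 6 mo; reserves 16.4 ≥ 6 mo → does not qualify.
Option C: score 647 < 680; DTI 48.5% > 45% → does not qualify.

None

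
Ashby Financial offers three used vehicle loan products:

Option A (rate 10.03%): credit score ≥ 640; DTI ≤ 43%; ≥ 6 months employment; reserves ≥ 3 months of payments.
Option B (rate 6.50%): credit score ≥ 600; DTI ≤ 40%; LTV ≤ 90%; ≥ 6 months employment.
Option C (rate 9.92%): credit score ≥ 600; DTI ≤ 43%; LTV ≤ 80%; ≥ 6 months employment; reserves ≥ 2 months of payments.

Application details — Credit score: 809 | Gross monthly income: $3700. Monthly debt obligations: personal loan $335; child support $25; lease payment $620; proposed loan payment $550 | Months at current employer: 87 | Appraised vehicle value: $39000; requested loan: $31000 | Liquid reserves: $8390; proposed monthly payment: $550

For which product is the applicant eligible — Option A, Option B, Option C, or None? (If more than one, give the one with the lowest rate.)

Option C

Total debts = (335 + 25 + 620 + 550) = 1,530; DTI = 1,530/3,700 = 41.4%.
LTV = 31,000/39,000 = 79.5%.
Reserves = 8,390/550 = 15.3 months.
Option A: score 809 ≥ 640; DTI 41.4% ≤ 43%; employment 87 ≥ 6 mo; reserves 15.3 ≥ 3 mo → qualifies.
Option B: score 809 ≥ 600; DTI 41.4% > 40%; LTV 79.5% ≤ 90%; employment 87 ≥ 6 mo → does not qualify.
Option C: score 809 ≥ 600; DTI 41.4% ≤ 43%; LTV 79.5% ≤ 80%; employment 87 ≥ 6 mo; reserves 15.3 ≥ 2 mo → qualifies.
Qualifying: Option A, Option C. Lowest rate is 9.92% → Option C.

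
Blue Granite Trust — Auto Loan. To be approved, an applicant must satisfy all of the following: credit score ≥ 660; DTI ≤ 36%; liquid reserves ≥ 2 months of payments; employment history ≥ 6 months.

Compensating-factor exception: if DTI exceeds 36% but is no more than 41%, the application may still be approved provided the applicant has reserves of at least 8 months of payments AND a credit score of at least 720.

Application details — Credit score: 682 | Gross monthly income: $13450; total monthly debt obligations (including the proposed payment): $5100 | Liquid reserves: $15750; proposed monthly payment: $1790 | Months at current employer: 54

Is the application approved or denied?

Denied

Credit score 682 ≥ 660 (meets base)
DTI = 5,100/13,450 = 37.9% > 36% — standard DTI limit exceeded.
Reserves = 15,750/1,790 = 8.8 months ≥ 2
Employment 54 ≥ 6 months
DTI 37.9% is within the 36%–41% exception band; checking compensating factors.
Reserves 8.8 ≥ 8 months; credit score 682 < 720.
Override conditions not both satisfied; exception does not apply.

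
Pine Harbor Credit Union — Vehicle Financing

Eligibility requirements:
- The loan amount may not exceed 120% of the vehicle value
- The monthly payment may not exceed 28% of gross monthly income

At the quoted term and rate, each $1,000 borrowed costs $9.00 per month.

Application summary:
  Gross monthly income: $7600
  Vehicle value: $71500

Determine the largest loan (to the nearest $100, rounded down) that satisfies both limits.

$85,800

Payment cap: 28% × $7,600 = $2,128/month.
At $9.00 per $1,000, that supports 2,128/9.00 × 1,000 ≈ $236,444 → $236,400.
LTV cap: 120% × $71,500 = $85,800 → $85,800.
Binding constraint: loan-to-value.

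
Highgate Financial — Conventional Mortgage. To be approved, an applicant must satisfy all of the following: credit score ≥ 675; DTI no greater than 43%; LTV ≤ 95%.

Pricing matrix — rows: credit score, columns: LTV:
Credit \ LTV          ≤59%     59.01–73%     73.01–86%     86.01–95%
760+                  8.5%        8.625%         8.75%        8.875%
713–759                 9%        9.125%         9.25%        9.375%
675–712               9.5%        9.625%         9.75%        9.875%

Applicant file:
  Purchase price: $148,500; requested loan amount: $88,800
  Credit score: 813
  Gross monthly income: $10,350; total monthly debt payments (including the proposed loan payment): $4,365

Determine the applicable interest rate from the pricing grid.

8.625%

Credit score 813 ≥ 675; DTI: 4,365 ÷ 10,350 = 42.2%, within the 43% cap
Loan-to-value = 88,800/148,500 = 59.8% — pass (95% max)
Row: 813 falls in 760+. Column: 59.8% falls in 59.01–73%. Rate = 8.625%.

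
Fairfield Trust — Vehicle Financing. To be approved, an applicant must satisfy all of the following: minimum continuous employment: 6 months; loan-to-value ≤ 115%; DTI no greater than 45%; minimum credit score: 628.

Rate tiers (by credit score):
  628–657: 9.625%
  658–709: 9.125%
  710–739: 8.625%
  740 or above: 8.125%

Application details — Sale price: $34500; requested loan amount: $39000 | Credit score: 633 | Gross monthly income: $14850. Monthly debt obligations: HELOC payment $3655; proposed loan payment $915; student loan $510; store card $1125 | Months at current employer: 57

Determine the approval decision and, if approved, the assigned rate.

Credit score 633 ≥ 628 (meets minimum)
Employment 57 ≥ 6 months
Total monthly debts = (3,655 + 915 + 510 + 1,125) = 6,205. Debt-to-income = 6,205/14,850 = 41.8% — meets 45% limit
Loan-to-value = 39,000/34,500 = 113% — pass (115% max)
All requirements met. Score 633 falls in the 628–657 tier → 9.625%.

Approved at 9.625%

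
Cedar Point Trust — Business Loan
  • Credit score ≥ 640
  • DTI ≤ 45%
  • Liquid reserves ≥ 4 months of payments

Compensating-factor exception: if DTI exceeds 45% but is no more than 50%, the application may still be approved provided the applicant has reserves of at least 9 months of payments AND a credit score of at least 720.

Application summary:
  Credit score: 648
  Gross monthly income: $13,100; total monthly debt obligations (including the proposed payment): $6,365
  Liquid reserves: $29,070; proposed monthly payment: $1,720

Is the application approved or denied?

Credit score 648 ≥ 640 (meets base)
DTI: 6,365 ÷ 13,100 = 48.6%, over the 45% base limit.
Reserves = 29,070/1,720 = 16.9 months ≥ 4
48.6% falls in the override range (45%–50%), so the compensating-factor test applies.
Reserves 16.9 ≥ 9 months; credit score 648 < 720.
Override conditions not both satisfied; exception does not apply.

Denied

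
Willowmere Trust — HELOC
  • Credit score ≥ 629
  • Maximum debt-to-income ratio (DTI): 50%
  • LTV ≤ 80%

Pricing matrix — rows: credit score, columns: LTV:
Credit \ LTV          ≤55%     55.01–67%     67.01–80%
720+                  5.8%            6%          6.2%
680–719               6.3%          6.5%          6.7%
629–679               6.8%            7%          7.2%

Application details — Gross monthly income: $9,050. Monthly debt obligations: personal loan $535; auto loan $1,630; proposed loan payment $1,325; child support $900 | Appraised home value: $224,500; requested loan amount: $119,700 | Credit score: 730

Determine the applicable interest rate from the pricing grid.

Credit score 730 ≥ 629; Total monthly debts = (535 + 1,630 + 1,325 + 900) = 4,390. DTI: 4,390 ÷ 9,050 = 48.5%, within the 50% cap
Loan-to-value = 119,700/224,500 = 53.3% — pass (80% max)
Credit 730 → row 720+; LTV 53.3% → column ≤55%. Grid cell → 5.8%.

5.8%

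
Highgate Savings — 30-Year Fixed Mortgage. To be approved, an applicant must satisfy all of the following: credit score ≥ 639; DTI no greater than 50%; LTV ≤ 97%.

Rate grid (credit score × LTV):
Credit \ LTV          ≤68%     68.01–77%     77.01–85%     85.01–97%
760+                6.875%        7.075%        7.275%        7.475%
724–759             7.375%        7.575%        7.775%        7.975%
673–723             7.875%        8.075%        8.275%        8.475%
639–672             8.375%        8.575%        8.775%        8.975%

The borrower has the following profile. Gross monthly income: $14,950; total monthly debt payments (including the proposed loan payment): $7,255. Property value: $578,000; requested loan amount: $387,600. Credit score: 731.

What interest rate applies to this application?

7.375%

Credit score 731 ≥ 639; Debt-to-income = 7,255/14,950 = 48.5% — meets 50% limit
Loan-to-value = 387,600/578,000 = 67.1% — pass (97% max)
Row: 731 falls in 724–759. Column: 67.1% falls in ≤68%. Rate = 7.375%.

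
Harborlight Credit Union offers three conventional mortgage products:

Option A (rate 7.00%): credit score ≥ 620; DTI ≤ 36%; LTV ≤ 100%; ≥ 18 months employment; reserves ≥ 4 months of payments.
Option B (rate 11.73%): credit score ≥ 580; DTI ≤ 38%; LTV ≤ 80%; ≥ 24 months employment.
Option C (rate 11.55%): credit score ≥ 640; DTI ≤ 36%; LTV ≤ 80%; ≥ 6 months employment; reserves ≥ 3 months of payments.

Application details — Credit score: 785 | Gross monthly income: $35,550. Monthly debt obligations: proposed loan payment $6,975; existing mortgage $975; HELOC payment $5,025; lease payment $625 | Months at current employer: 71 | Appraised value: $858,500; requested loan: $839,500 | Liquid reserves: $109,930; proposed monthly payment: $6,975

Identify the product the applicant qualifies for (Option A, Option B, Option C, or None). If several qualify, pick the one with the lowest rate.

None

Total debts = (6,975 + 975 + 5,025 + 625) = 13,600; DTI = 13,600/35,550 = 38.3%.
LTV = 839,500/858,500 = 97.8%.
Reserves = 109,930/6,975 = 15.8 months.
Option A: score 785 ≥ 620; DTI 38.3% > 36%; LTV 97.8% ≤ 100%; employment 71 ≥ 18 mo; reserves 15.8 ≥ 4 mo → does not qualify.
Option B: score 785 ≥ 580; DTI 38.3% > 38%; LTV 97.8% > 80%; employment 71 ≥ 24 mo → does not qualify.
Option C: score 785 ≥ 640; DTI 38.3% > 36%; LTV 97.8% > 80%; employment 71 ≥ 6 mo; reserves 15.8 ≥ 3 mo → does not qualify.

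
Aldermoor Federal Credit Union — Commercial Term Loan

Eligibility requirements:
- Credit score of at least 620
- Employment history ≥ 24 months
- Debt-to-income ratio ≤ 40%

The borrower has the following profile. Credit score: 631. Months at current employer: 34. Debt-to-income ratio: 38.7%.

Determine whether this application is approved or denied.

Credit score 631 ≥ 620 (meets)
Employment 34 ≥ 24 months
DTI 38.7% is within the 40% limit
All criteria satisfied.

Approved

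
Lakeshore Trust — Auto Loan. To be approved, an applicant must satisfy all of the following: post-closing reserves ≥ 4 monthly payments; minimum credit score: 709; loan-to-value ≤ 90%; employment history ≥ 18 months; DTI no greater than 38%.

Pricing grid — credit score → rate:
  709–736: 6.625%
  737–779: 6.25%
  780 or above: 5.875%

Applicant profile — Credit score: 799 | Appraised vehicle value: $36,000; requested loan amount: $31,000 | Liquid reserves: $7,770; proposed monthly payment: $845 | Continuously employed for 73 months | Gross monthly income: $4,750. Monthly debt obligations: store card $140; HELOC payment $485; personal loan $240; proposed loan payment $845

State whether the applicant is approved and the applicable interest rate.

Approved at 5.875%

Credit score 799 ≥ 709 (meets minimum)
LTV = 31,000/36,000 = 86.1% ≤ 90%
Total monthly debts = (140 + 485 + 240 + 845) = 1,710. Debt-to-income = 1,710/4,750 = 36% — meets 38% limit
Liquid reserves cover 7,770/845 = 9.2 months — ≥ 4 required
Employment 73 ≥ 18 months
All requirements met. Score 799 falls in the 780 or above tier → 5.875%.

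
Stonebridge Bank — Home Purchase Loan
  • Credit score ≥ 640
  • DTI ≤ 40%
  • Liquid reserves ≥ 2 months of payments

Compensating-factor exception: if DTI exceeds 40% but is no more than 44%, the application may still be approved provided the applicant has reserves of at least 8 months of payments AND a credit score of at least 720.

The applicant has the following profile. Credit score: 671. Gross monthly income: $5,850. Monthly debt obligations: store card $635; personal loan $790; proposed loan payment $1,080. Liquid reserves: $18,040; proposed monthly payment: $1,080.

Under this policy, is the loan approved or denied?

Credit score 671 ≥ 640 (meets base)
Total debts = (635 + 790 + 1,080) = 2,505. DTI: 2,505 ÷ 5,850 = 42.8%, over the 40% base limit.
Reserves: 18,040 ÷ 1,080 = 16.7 months (meets 2-month minimum)
DTI 42.8% is within the 40%–44% exception band; checking compensating factors.
Reserves 16.7 ≥ 8 months; credit score 671 < 720.
Override conditions not both satisfied; exception does not apply.

Denied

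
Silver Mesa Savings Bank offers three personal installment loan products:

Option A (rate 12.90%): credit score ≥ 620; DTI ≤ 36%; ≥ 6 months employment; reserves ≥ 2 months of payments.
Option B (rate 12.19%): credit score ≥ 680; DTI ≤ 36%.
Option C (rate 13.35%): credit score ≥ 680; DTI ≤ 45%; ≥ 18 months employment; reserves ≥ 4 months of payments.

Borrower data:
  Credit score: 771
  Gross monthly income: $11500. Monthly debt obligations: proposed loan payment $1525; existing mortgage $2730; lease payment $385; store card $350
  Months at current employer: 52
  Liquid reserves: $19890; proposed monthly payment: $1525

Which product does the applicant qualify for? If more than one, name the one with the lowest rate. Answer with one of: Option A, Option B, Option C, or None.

Total debts = (1,525 + 2,730 + 385 + 350) = 4,990; DTI = 4,990/11,500 = 43.4%.
Reserves = 19,890/1,525 = 13.0 months.
Option A: score 771 ≥ 620; DTI 43.4% > 36%; employment 52 ≥ 6 mo; reserves 13.0 ≥ 2 mo → does not qualify.
Option B: score 771 ≥ 680; DTI 43.4% > 36% → does not qualify.
Option C: score 771 ≥ 680; DTI 43.4% ≤ 45%; employment 52 ≥ 18 mo; reserves 13.0 ≥ 4 mo → qualifies.

Option C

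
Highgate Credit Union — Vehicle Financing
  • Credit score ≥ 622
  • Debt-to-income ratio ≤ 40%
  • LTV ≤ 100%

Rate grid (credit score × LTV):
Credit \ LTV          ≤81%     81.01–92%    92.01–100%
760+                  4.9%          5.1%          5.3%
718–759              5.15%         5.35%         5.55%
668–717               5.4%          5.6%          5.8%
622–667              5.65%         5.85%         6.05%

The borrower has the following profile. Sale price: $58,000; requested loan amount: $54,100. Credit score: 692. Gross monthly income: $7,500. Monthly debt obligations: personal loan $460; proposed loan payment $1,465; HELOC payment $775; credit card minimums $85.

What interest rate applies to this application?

Credit score 692 ≥ 622; Total monthly debts = (460 + 1,465 + 775 + 85) = 2,785. DTI = 2,785/7,500 = 37.1% ≤ 40%
LTV = 54,100/58,000 = 93.3% ≤ 100%
Score 692 is in the 668–717 band; LTV 93.3% is in the 92.01–100% band → 5.8%.

5.8%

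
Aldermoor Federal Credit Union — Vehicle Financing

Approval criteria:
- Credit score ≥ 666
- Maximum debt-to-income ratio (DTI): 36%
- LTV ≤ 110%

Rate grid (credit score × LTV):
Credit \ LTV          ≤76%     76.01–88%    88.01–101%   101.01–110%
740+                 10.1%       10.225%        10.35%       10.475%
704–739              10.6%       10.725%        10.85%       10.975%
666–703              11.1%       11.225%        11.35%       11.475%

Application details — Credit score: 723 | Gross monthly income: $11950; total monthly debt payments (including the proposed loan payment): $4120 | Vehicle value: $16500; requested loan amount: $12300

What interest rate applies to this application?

10.6%

Credit score 723 ≥ 666; DTI = 4,120/11,950 = 34.5% ≤ 36%
LTV = 12,300/16,500 = 74.5% ≤ 110%
Row: 723 falls in 704–739. Column: 74.5% falls in ≤76%. Rate = 10.6%.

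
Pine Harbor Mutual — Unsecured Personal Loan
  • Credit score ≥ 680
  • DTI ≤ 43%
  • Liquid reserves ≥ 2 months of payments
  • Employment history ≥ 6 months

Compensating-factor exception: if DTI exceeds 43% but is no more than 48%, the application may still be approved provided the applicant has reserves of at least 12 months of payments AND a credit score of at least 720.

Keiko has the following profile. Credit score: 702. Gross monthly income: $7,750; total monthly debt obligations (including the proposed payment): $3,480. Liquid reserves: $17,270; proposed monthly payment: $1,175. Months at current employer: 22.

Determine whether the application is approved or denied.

Credit score 702 ≥ 680 (meets base)
DTI: 3,480 ÷ 7,750 = 44.9%, over the 43% base limit.
Reserves: 17,270 ÷ 1,175 = 14.7 months (meets 2-month minimum)
Employment 22 ≥ 6 months
44.9% falls in the override range (43%–48%), so the compensating-factor test applies.
Override check — reserves: 14.7 mo (ok); score: 702 (below 720).
Override conditions not both satisfied; exception does not apply.

Denied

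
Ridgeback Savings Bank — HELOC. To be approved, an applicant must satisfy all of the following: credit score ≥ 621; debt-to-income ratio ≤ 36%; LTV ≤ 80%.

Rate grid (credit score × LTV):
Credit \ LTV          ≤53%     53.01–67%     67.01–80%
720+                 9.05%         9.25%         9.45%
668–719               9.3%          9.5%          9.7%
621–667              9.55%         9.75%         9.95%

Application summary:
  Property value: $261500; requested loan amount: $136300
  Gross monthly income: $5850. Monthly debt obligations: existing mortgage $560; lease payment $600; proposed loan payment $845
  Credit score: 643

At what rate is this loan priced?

9.55%

Credit score 643 ≥ 621; Total monthly debts = (560 + 600 + 845) = 2,005. Debt-to-income = 2,005/5,850 = 34.3% — meets 36% limit
LTV = 136,300/261,500 = 52.1% ≤ 80%
Row: 643 falls in 621–667. Column: 52.1% falls in ≤53%. Rate = 9.55%.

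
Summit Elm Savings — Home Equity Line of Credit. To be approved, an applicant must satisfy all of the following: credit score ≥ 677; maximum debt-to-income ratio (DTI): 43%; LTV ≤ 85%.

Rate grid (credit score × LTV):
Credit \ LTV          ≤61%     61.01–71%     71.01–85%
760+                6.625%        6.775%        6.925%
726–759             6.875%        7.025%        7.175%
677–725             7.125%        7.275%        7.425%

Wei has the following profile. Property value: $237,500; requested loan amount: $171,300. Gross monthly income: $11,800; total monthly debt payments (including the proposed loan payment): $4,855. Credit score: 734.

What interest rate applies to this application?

Credit score 734 ≥ 677; Debt-to-income = 4,855/11,800 = 41.1% — meets 43% limit
Loan-to-value = 171,300/237,500 = 72.1% — pass (85% max)
Credit 734 → row 726–759; LTV 72.1% → column 71.01–85%. Grid cell → 7.175%.

7.175%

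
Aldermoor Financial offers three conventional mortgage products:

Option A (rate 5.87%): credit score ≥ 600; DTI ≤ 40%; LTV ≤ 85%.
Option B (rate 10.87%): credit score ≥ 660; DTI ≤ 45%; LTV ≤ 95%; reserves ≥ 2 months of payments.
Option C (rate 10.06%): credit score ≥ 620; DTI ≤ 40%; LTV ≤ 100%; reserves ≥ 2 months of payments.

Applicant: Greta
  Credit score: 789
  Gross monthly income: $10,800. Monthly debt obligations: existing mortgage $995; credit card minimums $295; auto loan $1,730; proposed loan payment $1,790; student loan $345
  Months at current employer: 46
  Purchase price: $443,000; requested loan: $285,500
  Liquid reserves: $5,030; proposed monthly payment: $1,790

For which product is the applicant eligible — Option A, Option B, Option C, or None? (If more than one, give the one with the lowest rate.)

Total debts = (995 + 295 + 1,730 + 1,790 + 345) = 5,155; DTI = 5,155/10,800 = 47.7%.
LTV = 285,500/443,000 = 64.4%.
Reserves = 5,030/1,790 = 2.8 months.
Option A: score 789 ≥ 600; DTI 47.7% > 40%; LTV 64.4% ≤ 85% → does not qualify.
Option B: score 789 ≥ 660; DTI 47.7% > 45%; LTV 64.4% ≤ 95%; reserves 2.8 ≥ 2 mo → does not qualify.
Option C: score 789 ≥ 620; DTI 47.7% > 40%; LTV 64.4% ≤ 100%; reserves 2.8 ≥ 2 mo → does not qualify.

None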